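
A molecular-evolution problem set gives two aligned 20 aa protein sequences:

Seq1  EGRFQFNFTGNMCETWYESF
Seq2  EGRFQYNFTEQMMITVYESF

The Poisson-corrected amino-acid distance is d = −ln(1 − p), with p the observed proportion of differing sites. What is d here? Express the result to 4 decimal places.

Mismatches occur at site 6 (F/Y), site 10 (G/E), site 11 (N/Q), site 13 (C/M), site 14 (E/I), site 16 (W/V).
p = 6/20 = 0.300000.
d = −ln(1 − 0.300000) = −ln(0.700000) = 0.3567.

0.3567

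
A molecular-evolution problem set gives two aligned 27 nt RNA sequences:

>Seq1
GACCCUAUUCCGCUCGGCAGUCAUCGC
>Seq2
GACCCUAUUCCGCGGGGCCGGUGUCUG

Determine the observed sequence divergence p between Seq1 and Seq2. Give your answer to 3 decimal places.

Mismatches occur at site 14 (U↔G), site 15 (C↔G), site 19 (A↔C), site 21 (U↔G), site 22 (C↔U), site 23 (A↔G), site 26 (G↔U), site 27 (C↔G).
There are 8 differences over 27 sites, so p = 8/27 = 0.296.

0.296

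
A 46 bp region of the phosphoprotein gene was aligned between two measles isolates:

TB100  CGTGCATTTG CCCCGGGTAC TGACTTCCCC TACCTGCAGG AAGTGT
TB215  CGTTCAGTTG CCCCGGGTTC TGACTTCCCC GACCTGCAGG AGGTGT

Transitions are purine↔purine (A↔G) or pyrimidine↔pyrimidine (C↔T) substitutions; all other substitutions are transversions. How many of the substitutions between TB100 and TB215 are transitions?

1

Differing sites — 4:G/T (Tv); 7:T/G (Tv); 19:A/T (Tv); 31:T/G (Tv); 42:A/G (Ti).
Of the 5 differences, 1 transition and 4 transversions, so the answer is 1.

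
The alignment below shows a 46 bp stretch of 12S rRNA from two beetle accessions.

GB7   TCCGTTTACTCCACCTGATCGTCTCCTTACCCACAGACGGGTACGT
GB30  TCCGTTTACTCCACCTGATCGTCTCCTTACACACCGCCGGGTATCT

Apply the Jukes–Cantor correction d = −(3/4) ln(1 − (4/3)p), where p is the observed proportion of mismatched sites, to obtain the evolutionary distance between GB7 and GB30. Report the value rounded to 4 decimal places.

0.1174

Mismatches occur at site 31 (C/A), site 35 (A/C), site 37 (A/C), site 44 (C/T), site 45 (G/C).
p = 5/46 = 0.108696.
d = −0.75 · ln(1 − (4/3)·0.108696) = −0.75 · ln(0.855072) = −0.75 · (-0.156570) = 0.1174.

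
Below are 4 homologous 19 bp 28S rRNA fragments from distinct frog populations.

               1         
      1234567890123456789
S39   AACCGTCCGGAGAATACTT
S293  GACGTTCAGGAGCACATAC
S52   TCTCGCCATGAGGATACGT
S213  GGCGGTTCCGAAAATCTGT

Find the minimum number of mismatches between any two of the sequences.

8

Pairwise Hamming distances:
  S39 vs S293: 9
  S39 vs S52: 8
  S39 vs S213: 9
  S293 vs S52: 12
  S293 vs S213: 11
  S52 vs S213: 12
The smallest is 8, between S39 and S52.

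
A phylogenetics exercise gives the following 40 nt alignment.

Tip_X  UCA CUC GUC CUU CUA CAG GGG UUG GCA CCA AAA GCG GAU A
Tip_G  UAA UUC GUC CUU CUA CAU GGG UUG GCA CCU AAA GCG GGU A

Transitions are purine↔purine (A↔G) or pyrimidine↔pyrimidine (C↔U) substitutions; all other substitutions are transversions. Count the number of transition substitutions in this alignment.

2

Differing sites — 2:C/A (Tv); 4:C/U (Ti); 18:G/U (Tv); 30:A/U (Tv); 38:A/G (Ti).
Of the 5 differences, 2 transitions and 3 transversions, so the answer is 2.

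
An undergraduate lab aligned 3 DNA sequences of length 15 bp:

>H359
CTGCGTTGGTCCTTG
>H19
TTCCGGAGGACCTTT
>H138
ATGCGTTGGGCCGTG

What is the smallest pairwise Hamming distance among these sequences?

Pairwise Hamming distances:
  H359 vs H19: 6
  H359 vs H138: 3
  H19 vs H138: 7
The smallest is 3, between H359 and H138.

3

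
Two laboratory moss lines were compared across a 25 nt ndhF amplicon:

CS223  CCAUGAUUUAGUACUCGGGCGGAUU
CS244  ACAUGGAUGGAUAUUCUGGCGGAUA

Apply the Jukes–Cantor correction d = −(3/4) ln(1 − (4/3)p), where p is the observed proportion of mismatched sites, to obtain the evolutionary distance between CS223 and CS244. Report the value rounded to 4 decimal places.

Mismatches occur at site 1 (C↔A), site 6 (A↔G), site 7 (U↔A), site 9 (U↔G), site 10 (A↔G), site 11 (G↔A), site 14 (C↔U), site 17 (G↔U), site 25 (U↔A).
p = 9/25 = 0.360000.
d = −0.75 · ln(1 − (4/3)·0.360000) = −0.75 · ln(0.520000) = −0.75 · (-0.653926) = 0.4904.

0.4904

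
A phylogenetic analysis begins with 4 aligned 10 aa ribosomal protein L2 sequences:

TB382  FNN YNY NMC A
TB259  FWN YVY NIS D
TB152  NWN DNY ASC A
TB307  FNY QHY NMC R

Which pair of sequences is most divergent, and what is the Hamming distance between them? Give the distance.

8

Pairwise Hamming distances:
  TB382 vs TB259: 5
  TB382 vs TB152: 5
  TB382 vs TB307: 4
  TB259 vs TB152: 7
  TB259 vs TB307: 7
  TB152 vs TB307: 8
The largest is 8, between TB152 and TB307.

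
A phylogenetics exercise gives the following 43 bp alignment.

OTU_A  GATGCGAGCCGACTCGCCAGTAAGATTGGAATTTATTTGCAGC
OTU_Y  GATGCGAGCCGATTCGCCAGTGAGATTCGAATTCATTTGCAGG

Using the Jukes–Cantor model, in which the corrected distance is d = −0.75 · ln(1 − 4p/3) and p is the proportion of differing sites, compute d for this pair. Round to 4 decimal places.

The sequences differ at positions 13 (C/T), 22 (A/G), 28 (G/C), 34 (T/C), 43 (C/G).
p = 5/43 = 0.116279.
d = −0.75 · ln(1 − (4/3)·0.116279) = −0.75 · ln(0.844961) = −0.75 · (-0.168465) = 0.1263.

0.1263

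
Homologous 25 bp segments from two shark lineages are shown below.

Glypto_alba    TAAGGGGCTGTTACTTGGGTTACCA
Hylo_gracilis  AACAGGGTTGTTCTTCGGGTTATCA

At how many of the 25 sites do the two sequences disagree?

8

Mismatches occur at site 1 (T→A), site 3 (A→C), site 4 (G→A), site 8 (C→T), site 13 (A→C), site 14 (C→T), site 16 (T→C), site 23 (C→T).
That gives 8 mismatches out of 25 aligned sites, so the Hamming distance is 8.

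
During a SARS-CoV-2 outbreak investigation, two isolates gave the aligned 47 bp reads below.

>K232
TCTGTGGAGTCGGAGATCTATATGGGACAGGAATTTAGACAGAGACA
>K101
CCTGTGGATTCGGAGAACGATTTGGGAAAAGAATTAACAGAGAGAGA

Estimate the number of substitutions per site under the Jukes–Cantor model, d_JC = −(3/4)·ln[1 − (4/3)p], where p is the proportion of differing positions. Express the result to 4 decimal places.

0.2805

Mismatches occur at site 1 (T→C), site 9 (G→T), site 17 (T→A), site 19 (T→G), site 22 (A→T), site 28 (C→A), site 30 (G→A), site 36 (T→A), site 38 (G→C), site 40 (C→G), site 46 (C→G).
p = 11/47 = 0.234043.
d = −0.75 · ln(1 − (4/3)·0.234043) = −0.75 · ln(0.687943) = −0.75 · (-0.374049) = 0.2805.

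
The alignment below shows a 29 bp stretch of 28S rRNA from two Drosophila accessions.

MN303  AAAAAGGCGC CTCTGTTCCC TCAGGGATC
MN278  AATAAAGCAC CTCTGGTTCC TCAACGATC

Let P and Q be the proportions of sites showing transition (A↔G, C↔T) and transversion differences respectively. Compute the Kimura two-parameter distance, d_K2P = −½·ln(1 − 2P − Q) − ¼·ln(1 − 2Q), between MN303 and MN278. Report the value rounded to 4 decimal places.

0.2964

Mismatches occur at site 3 (A↔T, transversion), site 6 (G↔A, transition), site 9 (G↔A, transition), site 16 (T↔G, transversion), site 18 (C↔T, transition), site 24 (G↔A, transition), site 25 (G↔C, transversion).
Of the 7 differences, 4 transitions and 3 transversions over 29 sites: P = 4/29 = 0.137931, Q = 3/29 = 0.103448.
d = −0.5·ln(0.620690) − 0.25·ln(0.793104) = −0.5·(-0.476924) − 0.25·(-0.231801) = 0.2964.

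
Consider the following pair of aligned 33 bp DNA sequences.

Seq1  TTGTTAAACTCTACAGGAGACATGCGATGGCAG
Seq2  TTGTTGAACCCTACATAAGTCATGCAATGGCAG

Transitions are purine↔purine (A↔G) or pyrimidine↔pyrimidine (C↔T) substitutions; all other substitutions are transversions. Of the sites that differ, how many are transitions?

4

Differing sites — 6:A/G (Ti); 10:T/C (Ti); 16:G/T (Tv); 17:G/A (Ti); 20:A/T (Tv); 26:G/A (Ti).
Of the 6 differences, 4 transitions and 2 transversions, so the answer is 4.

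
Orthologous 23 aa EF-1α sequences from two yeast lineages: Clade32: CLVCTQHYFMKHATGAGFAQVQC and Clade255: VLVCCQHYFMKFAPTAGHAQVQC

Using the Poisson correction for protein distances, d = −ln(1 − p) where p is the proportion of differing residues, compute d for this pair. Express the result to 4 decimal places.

Differing sites — 1:C/V; 5:T/C; 12:H/F; 14:T/P; 15:G/T; 18:F/H.
p = 6/23 = 0.260870.
d = −ln(1 − 0.260870) = −ln(0.739130) = 0.3023.

0.3023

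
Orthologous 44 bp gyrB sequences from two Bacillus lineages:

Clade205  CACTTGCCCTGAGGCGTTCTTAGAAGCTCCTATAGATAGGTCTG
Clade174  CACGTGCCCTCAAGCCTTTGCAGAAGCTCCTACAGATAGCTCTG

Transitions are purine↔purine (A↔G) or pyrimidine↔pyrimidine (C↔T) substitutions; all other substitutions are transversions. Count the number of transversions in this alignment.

Differing sites — 4:T/G (Tv); 11:G/C (Tv); 13:G/A (Ti); 16:G/C (Tv); 19:C/T (Ti); 20:T/G (Tv); 21:T/C (Ti); 33:T/C (Ti); 40:G/C (Tv).
Of the 9 differences, 4 transitions and 5 transversions, so the answer is 5.

5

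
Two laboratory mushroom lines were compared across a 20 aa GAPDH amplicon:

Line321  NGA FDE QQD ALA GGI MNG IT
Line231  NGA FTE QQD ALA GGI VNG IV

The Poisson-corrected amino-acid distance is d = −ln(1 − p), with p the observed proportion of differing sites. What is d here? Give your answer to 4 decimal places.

0.1625

Mismatches occur at site 5 (D→T), site 16 (M→V), site 20 (T→V).
p = 3/20 = 0.150000.
d = −ln(1 − 0.150000) = −ln(0.850000) = 0.1625.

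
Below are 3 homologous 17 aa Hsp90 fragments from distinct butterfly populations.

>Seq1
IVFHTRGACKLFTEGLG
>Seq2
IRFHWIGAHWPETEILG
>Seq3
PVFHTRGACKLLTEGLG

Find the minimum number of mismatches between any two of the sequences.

Pairwise Hamming distances:
  Seq1 vs Seq2: 8
  Seq1 vs Seq3: 2
  Seq2 vs Seq3: 9
The smallest is 2, between Seq1 and Seq3.

2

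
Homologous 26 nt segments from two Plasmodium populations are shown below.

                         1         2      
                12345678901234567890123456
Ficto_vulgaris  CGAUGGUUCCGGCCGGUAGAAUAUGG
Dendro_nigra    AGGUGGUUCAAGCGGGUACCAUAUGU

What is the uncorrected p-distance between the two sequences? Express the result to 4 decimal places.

Mismatches occur at site 1 (C→A), site 3 (A→G), site 10 (C→A), site 11 (G→A), site 14 (C→G), site 19 (G→C), site 20 (A→C), site 26 (G→U).
There are 8 differences over 26 sites, so p = 8/26 = 0.3077.

0.3077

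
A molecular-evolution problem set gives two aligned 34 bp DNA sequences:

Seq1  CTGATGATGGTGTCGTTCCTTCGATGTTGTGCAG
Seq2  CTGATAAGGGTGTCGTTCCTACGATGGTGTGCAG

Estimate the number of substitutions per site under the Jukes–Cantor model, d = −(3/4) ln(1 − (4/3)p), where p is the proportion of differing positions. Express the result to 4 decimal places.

0.1280

Differing sites — 6:G/A; 8:T/G; 21:T/A; 27:T/G.
p = 4/34 = 0.117647.
d = −0.75 · ln(1 − (4/3)·0.117647) = −0.75 · ln(0.843137) = −0.75 · (-0.170626) = 0.1280.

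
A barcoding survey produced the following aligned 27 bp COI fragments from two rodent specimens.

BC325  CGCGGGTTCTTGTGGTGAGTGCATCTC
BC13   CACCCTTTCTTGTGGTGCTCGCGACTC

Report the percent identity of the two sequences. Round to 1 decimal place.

Differing sites — 2:G/A; 4:G/C; 5:G/C; 6:G/T; 18:A/C; 19:G/T; 20:T/C; 23:A/G; 24:T/A.
18 of the 27 sites match, so the percent identity is 18/27 × 100 = 66.7%.

66.7%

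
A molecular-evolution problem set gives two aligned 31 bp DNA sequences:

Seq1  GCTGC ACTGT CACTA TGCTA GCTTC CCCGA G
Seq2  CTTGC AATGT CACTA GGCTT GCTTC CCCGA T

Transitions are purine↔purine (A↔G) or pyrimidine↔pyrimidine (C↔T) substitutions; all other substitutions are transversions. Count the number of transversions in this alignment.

5

The sequences differ at positions 1 (G/C, transversion), 2 (C/T, transition), 7 (C/A, transversion), 16 (T/G, transversion), 20 (A/T, transversion), 31 (G/T, transversion).
Of the 6 differences, 1 transition and 5 transversions, so the answer is 5.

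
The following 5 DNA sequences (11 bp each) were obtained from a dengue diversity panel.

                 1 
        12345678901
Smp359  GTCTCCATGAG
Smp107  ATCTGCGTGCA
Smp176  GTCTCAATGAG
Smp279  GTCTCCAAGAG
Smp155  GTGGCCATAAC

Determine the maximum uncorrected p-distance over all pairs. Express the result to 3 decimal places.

Pairwise Hamming distances:
  Smp359 vs Smp107: 5
  Smp359 vs Smp176: 1
  Smp359 vs Smp279: 1
  Smp359 vs Smp155: 4
  Smp107 vs Smp176: 6
  Smp107 vs Smp279: 6
  Smp107 vs Smp155: 8
  Smp176 vs Smp279: 2
  Smp176 vs Smp155: 5
  Smp279 vs Smp155: 5
The largest is 8 mismatches, between Smp107 and Smp155; p = 8/11 = 0.727.

0.727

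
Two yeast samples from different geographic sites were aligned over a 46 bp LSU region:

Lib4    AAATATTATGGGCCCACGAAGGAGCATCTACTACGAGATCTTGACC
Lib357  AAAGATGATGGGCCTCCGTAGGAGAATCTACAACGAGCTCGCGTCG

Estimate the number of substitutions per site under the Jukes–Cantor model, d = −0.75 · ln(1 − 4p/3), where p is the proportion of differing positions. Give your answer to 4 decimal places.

0.3206

The sequences differ at positions 4 (T/G), 7 (T/G), 15 (C/T), 16 (A/C), 19 (A/T), 25 (C/A), 32 (T/A), 38 (A/C), 41 (T/G), 42 (T/C), 44 (A/T), 46 (C/G).
p = 12/46 = 0.260870.
d = −0.75 · ln(1 − (4/3)·0.260870) = −0.75 · ln(0.652173) = −0.75 · (-0.427445) = 0.3206.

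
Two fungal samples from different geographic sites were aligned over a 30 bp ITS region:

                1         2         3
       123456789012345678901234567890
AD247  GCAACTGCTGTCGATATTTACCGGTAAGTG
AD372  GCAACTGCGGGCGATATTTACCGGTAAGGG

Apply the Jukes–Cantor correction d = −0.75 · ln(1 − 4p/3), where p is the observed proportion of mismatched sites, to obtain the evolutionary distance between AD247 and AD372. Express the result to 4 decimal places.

0.1073

Differing sites — 9:T/G; 11:T/G; 29:T/G.
p = 3/30 = 0.100000.
d = −0.75 · ln(1 − (4/3)·0.100000) = −0.75 · ln(0.866667) = −0.75 · (-0.143100) = 0.1073.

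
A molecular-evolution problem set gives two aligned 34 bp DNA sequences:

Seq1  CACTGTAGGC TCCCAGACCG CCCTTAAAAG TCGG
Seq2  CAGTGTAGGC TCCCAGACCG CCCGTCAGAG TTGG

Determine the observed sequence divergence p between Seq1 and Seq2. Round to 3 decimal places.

0.147

Mismatches occur at site 3 (C/G), site 24 (T/G), site 26 (A/C), site 28 (A/G), site 32 (C/T).
There are 5 differences over 34 sites, so p = 5/34 = 0.147.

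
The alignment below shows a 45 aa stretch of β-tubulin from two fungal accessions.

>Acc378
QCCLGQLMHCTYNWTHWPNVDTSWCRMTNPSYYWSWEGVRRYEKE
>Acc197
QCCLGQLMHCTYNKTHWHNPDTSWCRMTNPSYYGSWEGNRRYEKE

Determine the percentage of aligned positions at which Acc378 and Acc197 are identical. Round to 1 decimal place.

The sequences differ at positions 14 (W/K), 18 (P/H), 20 (V/P), 34 (W/G), 39 (V/N).
40 of the 45 sites match, so the percent identity is 40/45 × 100 = 88.9%.

88.9%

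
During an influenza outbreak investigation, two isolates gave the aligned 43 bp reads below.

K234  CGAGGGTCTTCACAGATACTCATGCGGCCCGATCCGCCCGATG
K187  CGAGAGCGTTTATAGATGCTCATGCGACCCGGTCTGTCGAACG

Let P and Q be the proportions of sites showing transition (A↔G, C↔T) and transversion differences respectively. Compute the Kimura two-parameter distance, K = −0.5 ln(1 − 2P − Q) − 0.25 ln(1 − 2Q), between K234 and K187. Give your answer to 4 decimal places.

The sequences differ at positions 5 (G/A, transition), 7 (T/C, transition), 8 (C/G, transversion), 11 (C/T, transition), 13 (C/T, transition), 18 (A/G, transition), 27 (G/A, transition), 32 (A/G, transition), 35 (C/T, transition), 37 (C/T, transition), 39 (C/G, transversion), 40 (G/A, transition), 42 (T/C, transition).
Of the 13 differences, 11 transitions and 2 transversions over 43 sites: P = 11/43 = 0.255814, Q = 2/43 = 0.046512.
d = −0.5·ln(0.441860) − 0.25·ln(0.906976) = −0.5·(-0.816762) − 0.25·(-0.097639) = 0.4328.

0.4328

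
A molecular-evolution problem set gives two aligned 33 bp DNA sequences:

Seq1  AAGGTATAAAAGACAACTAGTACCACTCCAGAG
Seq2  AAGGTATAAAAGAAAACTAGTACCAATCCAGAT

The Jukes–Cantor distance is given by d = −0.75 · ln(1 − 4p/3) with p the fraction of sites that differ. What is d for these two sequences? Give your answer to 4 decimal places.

0.0969

Mismatches occur at site 14 (C/A), site 26 (C/A), site 33 (G/T).
p = 3/33 = 0.090909.
d = −0.75 · ln(1 − (4/3)·0.090909) = −0.75 · ln(0.878788) = −0.75 · (-0.129212) = 0.0969.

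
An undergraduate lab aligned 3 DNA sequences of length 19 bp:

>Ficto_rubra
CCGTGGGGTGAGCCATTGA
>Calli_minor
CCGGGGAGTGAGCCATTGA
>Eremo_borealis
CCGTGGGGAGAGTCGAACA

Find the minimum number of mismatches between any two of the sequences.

2

Pairwise Hamming distances:
  Ficto_rubra vs Calli_minor: 2
  Ficto_rubra vs Eremo_borealis: 6
  Calli_minor vs Eremo_borealis: 8
The smallest is 2, between Ficto_rubra and Calli_minor.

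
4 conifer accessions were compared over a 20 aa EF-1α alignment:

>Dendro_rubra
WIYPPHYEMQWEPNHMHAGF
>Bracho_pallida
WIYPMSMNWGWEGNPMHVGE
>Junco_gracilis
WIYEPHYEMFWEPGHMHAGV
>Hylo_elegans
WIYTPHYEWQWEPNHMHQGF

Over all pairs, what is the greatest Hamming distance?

Pairwise Hamming distances:
  Dendro_rubra vs Bracho_pallida: 10
  Dendro_rubra vs Junco_gracilis: 4
  Dendro_rubra vs Hylo_elegans: 3
  Bracho_pallida vs Junco_gracilis: 12
  Bracho_pallida vs Hylo_elegans: 10
  Junco_gracilis vs Hylo_elegans: 6
The largest is 12, between Bracho_pallida and Junco_gracilis.

12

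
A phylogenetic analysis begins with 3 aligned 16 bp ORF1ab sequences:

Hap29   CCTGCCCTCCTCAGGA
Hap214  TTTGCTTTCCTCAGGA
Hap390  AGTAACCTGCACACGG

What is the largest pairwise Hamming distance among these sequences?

Pairwise Hamming distances:
  Hap29 vs Hap214: 4
  Hap29 vs Hap390: 8
  Hap214 vs Hap390: 10
The largest is 10, between Hap214 and Hap390.

10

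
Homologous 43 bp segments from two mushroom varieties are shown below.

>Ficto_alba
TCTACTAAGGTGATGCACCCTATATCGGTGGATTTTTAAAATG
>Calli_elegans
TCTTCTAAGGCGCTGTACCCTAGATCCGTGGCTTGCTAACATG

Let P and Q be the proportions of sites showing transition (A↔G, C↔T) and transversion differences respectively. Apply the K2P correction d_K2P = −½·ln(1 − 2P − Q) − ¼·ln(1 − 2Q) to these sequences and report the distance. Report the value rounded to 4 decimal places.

0.2785

Differing sites — 4:A/T (Tv); 11:T/C (Ti); 13:A/C (Tv); 16:C/T (Ti); 23:T/G (Tv); 27:G/C (Tv); 32:A/C (Tv); 35:T/G (Tv); 36:T/C (Ti); 40:A/C (Tv).
Of the 10 differences, 3 transitions and 7 transversions over 43 sites: P = 3/43 = 0.069767, Q = 7/43 = 0.162791.
d = −0.5·ln(0.697675) − 0.25·ln(0.674418) = −0.5·(-0.360002) − 0.25·(-0.393905) = 0.2785.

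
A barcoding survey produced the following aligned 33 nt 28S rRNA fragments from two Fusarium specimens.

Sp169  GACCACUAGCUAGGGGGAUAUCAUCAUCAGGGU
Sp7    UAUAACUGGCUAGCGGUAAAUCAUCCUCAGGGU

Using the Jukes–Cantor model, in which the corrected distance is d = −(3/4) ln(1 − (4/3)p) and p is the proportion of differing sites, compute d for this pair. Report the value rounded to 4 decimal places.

0.2928

Differing sites — 1:G/U; 3:C/U; 4:C/A; 8:A/G; 14:G/C; 17:G/U; 19:U/A; 26:A/C.
p = 8/33 = 0.242424.
d = −0.75 · ln(1 − (4/3)·0.242424) = −0.75 · ln(0.676768) = −0.75 · (-0.390427) = 0.2928.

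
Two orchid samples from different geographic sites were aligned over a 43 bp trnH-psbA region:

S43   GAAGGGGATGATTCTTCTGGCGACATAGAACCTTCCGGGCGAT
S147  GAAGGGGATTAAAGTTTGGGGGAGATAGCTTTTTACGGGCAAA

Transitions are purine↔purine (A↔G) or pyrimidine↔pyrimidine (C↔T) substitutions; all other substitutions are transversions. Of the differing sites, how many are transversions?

11

Mismatches occur at site 10 (G/T, transversion), site 12 (T/A, transversion), site 13 (T/A, transversion), site 14 (C/G, transversion), site 17 (C/T, transition), site 18 (T/G, transversion), site 21 (C/G, transversion), site 24 (C/G, transversion), site 29 (A/C, transversion), site 30 (A/T, transversion), site 31 (C/T, transition), site 32 (C/T, transition), site 35 (C/A, transversion), site 41 (G/A, transition), site 43 (T/A, transversion).
Of the 15 differences, 4 transitions and 11 transversions, so the answer is 11.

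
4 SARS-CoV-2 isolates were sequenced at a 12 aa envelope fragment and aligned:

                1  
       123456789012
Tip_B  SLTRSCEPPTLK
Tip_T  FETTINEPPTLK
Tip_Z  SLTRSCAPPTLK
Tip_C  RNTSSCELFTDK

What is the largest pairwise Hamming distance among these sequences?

8

Pairwise Hamming distances:
  Tip_B vs Tip_T: 5
  Tip_B vs Tip_Z: 1
  Tip_B vs Tip_C: 6
  Tip_T vs Tip_Z: 6
  Tip_T vs Tip_C: 8
  Tip_Z vs Tip_C: 7
The largest is 8, between Tip_T and Tip_C.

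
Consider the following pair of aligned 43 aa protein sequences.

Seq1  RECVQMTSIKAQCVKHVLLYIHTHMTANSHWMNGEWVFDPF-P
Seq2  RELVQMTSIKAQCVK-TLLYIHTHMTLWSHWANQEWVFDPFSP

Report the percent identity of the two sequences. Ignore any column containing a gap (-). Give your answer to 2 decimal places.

Excluding the 2 gap columns leaves 41 comparable sites.
Mismatches occur at site 3 (C/L), site 17 (V/T), site 27 (A/L), site 28 (N/W), site 32 (M/A), site 34 (G/Q).
35 of the 41 comparable sites match, so the percent identity is 35/41 × 100 = 85.37%.

85.37%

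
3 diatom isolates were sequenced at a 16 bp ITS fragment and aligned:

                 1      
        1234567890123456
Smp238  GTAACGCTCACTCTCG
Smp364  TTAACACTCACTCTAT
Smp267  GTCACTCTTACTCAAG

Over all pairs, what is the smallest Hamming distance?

Pairwise Hamming distances:
  Smp238 vs Smp364: 4
  Smp238 vs Smp267: 5
  Smp364 vs Smp267: 6
The smallest is 4, between Smp238 and Smp364.

4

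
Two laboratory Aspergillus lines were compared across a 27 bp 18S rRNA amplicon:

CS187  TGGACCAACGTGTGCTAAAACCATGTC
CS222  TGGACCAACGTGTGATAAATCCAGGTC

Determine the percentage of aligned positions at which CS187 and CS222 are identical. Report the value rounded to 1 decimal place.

88.9%

Differing sites — 15:C/A; 20:A/T; 24:T/G.
24 of the 27 sites match, so the percent identity is 24/27 × 100 = 88.9%.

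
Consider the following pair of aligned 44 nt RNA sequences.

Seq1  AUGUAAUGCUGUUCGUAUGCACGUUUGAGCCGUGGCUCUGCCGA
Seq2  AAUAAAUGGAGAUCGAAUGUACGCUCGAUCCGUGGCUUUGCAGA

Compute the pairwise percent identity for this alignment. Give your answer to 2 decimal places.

70.45%

Differing sites — 2:U/A; 3:G/U; 4:U/A; 9:C/G; 10:U/A; 12:U/A; 16:U/A; 20:C/U; 24:U/C; 26:U/C; 29:G/U; 38:C/U; 42:C/A.
31 of the 44 sites match, so the percent identity is 31/44 × 100 = 70.45%.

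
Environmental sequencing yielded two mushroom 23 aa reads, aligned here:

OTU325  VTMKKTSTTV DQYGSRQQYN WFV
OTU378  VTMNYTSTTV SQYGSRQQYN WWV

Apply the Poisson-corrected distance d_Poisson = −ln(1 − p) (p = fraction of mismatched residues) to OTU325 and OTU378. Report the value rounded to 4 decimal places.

0.1911

Mismatches occur at site 4 (K/N), site 5 (K/Y), site 11 (D/S), site 22 (F/W).
p = 4/23 = 0.173913.
d = −ln(1 − 0.173913) = −ln(0.826087) = 0.1911.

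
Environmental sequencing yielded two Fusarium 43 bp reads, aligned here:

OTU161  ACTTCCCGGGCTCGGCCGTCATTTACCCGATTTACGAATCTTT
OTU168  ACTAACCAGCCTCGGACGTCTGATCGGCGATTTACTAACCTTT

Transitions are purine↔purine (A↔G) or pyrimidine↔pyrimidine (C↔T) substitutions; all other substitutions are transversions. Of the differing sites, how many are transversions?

11

Differing sites — 4:T/A (Tv); 5:C/A (Tv); 8:G/A (Ti); 10:G/C (Tv); 16:C/A (Tv); 21:A/T (Tv); 22:T/G (Tv); 23:T/A (Tv); 25:A/C (Tv); 26:C/G (Tv); 27:C/G (Tv); 36:G/T (Tv); 39:T/C (Ti).
Of the 13 differences, 2 transitions and 11 transversions, so the answer is 11.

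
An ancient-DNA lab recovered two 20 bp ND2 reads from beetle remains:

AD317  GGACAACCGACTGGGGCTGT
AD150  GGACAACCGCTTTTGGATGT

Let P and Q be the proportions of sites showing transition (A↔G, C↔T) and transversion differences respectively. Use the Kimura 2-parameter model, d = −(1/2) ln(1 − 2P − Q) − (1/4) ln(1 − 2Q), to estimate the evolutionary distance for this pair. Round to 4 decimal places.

Differing sites — 10:A/C (Tv); 11:C/T (Ti); 13:G/T (Tv); 14:G/T (Tv); 17:C/A (Tv).
Of the 5 differences, 1 transition and 4 transversions over 20 sites: P = 1/20 = 0.050000, Q = 4/20 = 0.200000.
d = −0.5·ln(0.700000) − 0.25·ln(0.600000) = −0.5·(-0.356675) − 0.25·(-0.510826) = 0.3060.

0.3060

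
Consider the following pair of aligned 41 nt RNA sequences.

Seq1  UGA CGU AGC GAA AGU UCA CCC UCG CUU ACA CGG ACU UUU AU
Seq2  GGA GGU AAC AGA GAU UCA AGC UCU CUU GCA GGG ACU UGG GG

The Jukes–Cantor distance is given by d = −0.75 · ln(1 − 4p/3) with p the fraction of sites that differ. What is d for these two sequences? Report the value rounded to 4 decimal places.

The sequences differ at positions 1 (U/G), 4 (C/G), 8 (G/A), 10 (G/A), 11 (A/G), 13 (A/G), 14 (G/A), 19 (C/A), 20 (C/G), 24 (G/U), 28 (A/G), 31 (C/G), 38 (U/G), 39 (U/G), 40 (A/G), 41 (U/G).
p = 16/41 = 0.390244.
d = −0.75 · ln(1 − (4/3)·0.390244) = −0.75 · ln(0.479675) = −0.75 · (-0.734646) = 0.5510.

0.5510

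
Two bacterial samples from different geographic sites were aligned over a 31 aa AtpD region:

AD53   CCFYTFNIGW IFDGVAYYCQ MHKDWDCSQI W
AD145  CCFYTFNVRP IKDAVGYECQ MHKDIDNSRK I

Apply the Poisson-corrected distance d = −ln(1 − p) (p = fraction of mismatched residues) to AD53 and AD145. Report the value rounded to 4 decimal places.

The sequences differ at positions 8 (I/V), 9 (G/R), 10 (W/P), 12 (F/K), 14 (G/A), 16 (A/G), 18 (Y/E), 25 (W/I), 27 (C/N), 29 (Q/R), 30 (I/K), 31 (W/I).
p = 12/31 = 0.387097.
d = −ln(1 − 0.387097) = −ln(0.612903) = 0.4895.

0.4895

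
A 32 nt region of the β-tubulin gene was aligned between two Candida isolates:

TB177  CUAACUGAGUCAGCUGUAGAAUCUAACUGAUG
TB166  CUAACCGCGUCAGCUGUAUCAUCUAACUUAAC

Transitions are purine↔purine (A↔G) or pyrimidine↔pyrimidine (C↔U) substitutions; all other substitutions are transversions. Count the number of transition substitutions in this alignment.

Mismatches occur at site 6 (U/C, transition), site 8 (A/C, transversion), site 19 (G/U, transversion), site 20 (A/C, transversion), site 29 (G/U, transversion), site 31 (U/A, transversion), site 32 (G/C, transversion).
Of the 7 differences, 1 transition and 6 transversions, so the answer is 1.

1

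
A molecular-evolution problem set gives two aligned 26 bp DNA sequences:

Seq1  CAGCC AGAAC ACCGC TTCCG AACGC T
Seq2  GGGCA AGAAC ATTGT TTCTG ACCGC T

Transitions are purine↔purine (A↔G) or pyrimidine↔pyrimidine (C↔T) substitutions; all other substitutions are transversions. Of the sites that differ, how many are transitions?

Differing sites — 1:C/G (Tv); 2:A/G (Ti); 5:C/A (Tv); 12:C/T (Ti); 13:C/T (Ti); 15:C/T (Ti); 19:C/T (Ti); 22:A/C (Tv).
Of the 8 differences, 5 transitions and 3 transversions, so the answer is 5.

5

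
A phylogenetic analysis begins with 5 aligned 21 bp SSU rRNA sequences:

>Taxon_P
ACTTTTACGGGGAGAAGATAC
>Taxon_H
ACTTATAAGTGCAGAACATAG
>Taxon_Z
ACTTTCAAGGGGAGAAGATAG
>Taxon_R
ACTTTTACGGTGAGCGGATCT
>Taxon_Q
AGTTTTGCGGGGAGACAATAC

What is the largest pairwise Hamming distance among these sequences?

10

Pairwise Hamming distances:
  Taxon_P vs Taxon_H: 6
  Taxon_P vs Taxon_Z: 3
  Taxon_P vs Taxon_R: 5
  Taxon_P vs Taxon_Q: 4
  Taxon_H vs Taxon_Z: 5
  Taxon_H vs Taxon_R: 10
  Taxon_H vs Taxon_Q: 9
  Taxon_Z vs Taxon_R: 7
  Taxon_Z vs Taxon_Q: 7
  Taxon_R vs Taxon_Q: 8
The largest is 10, between Taxon_H and Taxon_R.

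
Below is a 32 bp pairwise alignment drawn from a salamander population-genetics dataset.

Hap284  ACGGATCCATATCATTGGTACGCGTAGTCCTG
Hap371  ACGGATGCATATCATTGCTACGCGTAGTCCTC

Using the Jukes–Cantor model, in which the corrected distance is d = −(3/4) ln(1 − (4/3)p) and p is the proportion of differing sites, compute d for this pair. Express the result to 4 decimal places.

0.1001

The sequences differ at positions 7 (C/G), 18 (G/C), 32 (G/C).
p = 3/32 = 0.093750.
d = −0.75 · ln(1 − (4/3)·0.093750) = −0.75 · ln(0.875000) = −0.75 · (-0.133531) = 0.1001.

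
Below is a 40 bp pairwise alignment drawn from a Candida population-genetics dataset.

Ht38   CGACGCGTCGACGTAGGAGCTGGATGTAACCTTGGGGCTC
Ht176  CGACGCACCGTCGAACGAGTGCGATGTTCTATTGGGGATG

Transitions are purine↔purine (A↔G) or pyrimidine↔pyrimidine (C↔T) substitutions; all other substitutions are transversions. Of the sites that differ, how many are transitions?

4

Mismatches occur at site 7 (G↔A, transition), site 8 (T↔C, transition), site 11 (A↔T, transversion), site 14 (T↔A, transversion), site 16 (G↔C, transversion), site 20 (C↔T, transition), site 21 (T↔G, transversion), site 22 (G↔C, transversion), site 28 (A↔T, transversion), site 29 (A↔C, transversion), site 30 (C↔T, transition), site 31 (C↔A, transversion), site 38 (C↔A, transversion), site 40 (C↔G, transversion).
Of the 14 differences, 4 transitions and 10 transversions, so the answer is 4.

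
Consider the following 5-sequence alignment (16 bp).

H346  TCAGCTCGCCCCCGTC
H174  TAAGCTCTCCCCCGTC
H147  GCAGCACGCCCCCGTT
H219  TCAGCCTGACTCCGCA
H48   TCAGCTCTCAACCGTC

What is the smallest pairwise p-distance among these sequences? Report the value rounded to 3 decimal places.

Pairwise Hamming distances:
  H346 vs H174: 2
  H346 vs H147: 3
  H346 vs H219: 6
  H346 vs H48: 3
  H174 vs H147: 5
  H174 vs H219: 8
  H174 vs H48: 3
  H147 vs H219: 7
  H147 vs H48: 6
  H219 vs H48: 8
The smallest is 2 mismatches, between H346 and H174; p = 2/16 = 0.125.

0.125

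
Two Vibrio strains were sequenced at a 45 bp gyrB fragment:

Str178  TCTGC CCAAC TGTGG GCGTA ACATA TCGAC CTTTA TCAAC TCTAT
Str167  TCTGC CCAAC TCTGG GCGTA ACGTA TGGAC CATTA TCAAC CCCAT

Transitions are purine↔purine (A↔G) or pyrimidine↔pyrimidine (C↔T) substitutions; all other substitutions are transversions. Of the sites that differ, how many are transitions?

3

Mismatches occur at site 12 (G↔C, transversion), site 23 (A↔G, transition), site 27 (C↔G, transversion), site 32 (T↔A, transversion), site 41 (T↔C, transition), site 43 (T↔C, transition).
Of the 6 differences, 3 transitions and 3 transversions, so the answer is 3.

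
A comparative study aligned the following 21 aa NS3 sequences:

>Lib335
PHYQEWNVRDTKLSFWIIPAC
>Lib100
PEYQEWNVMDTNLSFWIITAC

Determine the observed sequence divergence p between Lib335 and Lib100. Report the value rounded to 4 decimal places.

0.1905

The sequences differ at positions 2 (H/E), 9 (R/M), 12 (K/N), 19 (P/T).
There are 4 differences over 21 sites, so p = 4/21 = 0.1905.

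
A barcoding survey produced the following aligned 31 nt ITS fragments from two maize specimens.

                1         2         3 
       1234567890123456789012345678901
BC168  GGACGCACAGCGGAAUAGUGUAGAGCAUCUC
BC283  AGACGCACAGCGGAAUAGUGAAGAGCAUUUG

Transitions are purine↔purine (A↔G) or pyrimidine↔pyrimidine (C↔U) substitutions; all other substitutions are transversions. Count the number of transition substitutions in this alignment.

Mismatches occur at site 1 (G/A, transition), site 21 (U/A, transversion), site 29 (C/U, transition), site 31 (C/G, transversion).
Of the 4 differences, 2 transitions and 2 transversions, so the answer is 2.

2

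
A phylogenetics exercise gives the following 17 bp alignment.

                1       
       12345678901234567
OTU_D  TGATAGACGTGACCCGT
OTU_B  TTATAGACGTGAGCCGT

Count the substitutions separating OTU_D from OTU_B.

2

Differing sites — 2:G/T; 13:C/G.
That gives 2 mismatches out of 17 aligned sites, so the Hamming distance is 2.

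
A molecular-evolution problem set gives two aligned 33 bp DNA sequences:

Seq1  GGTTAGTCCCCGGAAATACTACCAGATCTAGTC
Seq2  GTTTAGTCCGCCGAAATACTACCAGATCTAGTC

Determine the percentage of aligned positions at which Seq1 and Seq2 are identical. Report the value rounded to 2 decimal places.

Differing sites — 2:G/T; 10:C/G; 12:G/C.
30 of the 33 sites match, so the percent identity is 30/33 × 100 = 90.91%.

90.91%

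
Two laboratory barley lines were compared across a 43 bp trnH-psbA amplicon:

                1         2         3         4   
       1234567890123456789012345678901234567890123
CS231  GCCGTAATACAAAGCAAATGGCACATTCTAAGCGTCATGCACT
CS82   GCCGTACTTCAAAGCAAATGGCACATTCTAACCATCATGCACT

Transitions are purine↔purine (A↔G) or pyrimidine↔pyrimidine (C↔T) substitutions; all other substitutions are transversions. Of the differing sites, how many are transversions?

3

The sequences differ at positions 7 (A/C, transversion), 9 (A/T, transversion), 32 (G/C, transversion), 34 (G/A, transition).
Of the 4 differences, 1 transition and 3 transversions, so the answer is 3.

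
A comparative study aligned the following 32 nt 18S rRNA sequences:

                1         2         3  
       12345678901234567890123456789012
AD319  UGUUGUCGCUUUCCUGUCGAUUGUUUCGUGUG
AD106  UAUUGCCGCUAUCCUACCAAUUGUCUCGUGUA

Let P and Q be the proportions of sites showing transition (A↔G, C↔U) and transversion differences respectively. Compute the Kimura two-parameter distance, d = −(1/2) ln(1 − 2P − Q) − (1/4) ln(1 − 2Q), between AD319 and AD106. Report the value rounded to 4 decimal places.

0.3324

Differing sites — 2:G/A (Ti); 6:U/C (Ti); 11:U/A (Tv); 16:G/A (Ti); 17:U/C (Ti); 19:G/A (Ti); 25:U/C (Ti); 32:G/A (Ti).
Of the 8 differences, 7 transitions and 1 transversion over 32 sites: P = 7/32 = 0.218750, Q = 1/32 = 0.031250.
d = −0.5·ln(0.531250) − 0.25·ln(0.937500) = −0.5·(-0.632523) − 0.25·(-0.064539) = 0.3324.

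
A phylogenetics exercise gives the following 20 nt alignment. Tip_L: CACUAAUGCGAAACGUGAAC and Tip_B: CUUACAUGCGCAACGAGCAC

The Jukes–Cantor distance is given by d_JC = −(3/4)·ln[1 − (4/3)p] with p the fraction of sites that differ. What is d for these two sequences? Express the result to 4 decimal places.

0.4715

Differing sites — 2:A/U; 3:C/U; 4:U/A; 5:A/C; 11:A/C; 16:U/A; 18:A/C.
p = 7/20 = 0.350000.
d = −0.75 · ln(1 − (4/3)·0.350000) = −0.75 · ln(0.533333) = −0.75 · (-0.628609) = 0.4715.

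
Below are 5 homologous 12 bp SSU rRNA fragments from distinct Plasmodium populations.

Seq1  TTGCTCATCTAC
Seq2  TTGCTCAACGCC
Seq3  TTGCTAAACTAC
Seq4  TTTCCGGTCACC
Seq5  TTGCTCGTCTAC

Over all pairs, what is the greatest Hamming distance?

Pairwise Hamming distances:
  Seq1 vs Seq2: 3
  Seq1 vs Seq3: 2
  Seq1 vs Seq4: 6
  Seq1 vs Seq5: 1
  Seq2 vs Seq3: 3
  Seq2 vs Seq4: 6
  Seq2 vs Seq5: 4
  Seq3 vs Seq4: 7
  Seq3 vs Seq5: 3
  Seq4 vs Seq5: 5
The largest is 7, between Seq3 and Seq4.

7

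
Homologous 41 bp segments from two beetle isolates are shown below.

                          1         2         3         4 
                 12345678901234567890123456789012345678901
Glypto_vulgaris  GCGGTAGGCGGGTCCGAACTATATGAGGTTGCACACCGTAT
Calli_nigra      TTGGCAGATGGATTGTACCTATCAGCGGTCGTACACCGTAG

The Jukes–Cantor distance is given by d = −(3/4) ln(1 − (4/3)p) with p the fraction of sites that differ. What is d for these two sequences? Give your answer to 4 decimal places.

Differing sites — 1:G/T; 2:C/T; 5:T/C; 8:G/A; 9:C/T; 12:G/A; 14:C/T; 15:C/G; 16:G/T; 18:A/C; 23:A/C; 24:T/A; 26:A/C; 30:T/C; 32:C/T; 41:T/G.
p = 16/41 = 0.390244.
d = −0.75 · ln(1 − (4/3)·0.390244) = −0.75 · ln(0.479675) = −0.75 · (-0.734646) = 0.5510.

0.5510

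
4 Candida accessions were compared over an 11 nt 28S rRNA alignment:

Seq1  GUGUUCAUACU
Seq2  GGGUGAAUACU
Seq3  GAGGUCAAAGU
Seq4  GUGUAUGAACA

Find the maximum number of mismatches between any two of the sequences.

7

Pairwise Hamming distances:
  Seq1 vs Seq2: 3
  Seq1 vs Seq3: 4
  Seq1 vs Seq4: 5
  Seq2 vs Seq3: 6
  Seq2 vs Seq4: 6
  Seq3 vs Seq4: 7
The largest is 7, between Seq3 and Seq4.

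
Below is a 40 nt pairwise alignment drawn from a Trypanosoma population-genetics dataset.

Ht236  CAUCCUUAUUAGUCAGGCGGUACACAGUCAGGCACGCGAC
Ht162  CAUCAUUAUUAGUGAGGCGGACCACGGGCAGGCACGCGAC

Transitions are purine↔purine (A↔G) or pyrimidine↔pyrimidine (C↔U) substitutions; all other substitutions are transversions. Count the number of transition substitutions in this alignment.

The sequences differ at positions 5 (C/A, transversion), 14 (C/G, transversion), 21 (U/A, transversion), 22 (A/C, transversion), 26 (A/G, transition), 28 (U/G, transversion).
Of the 6 differences, 1 transition and 5 transversions, so the answer is 1.

1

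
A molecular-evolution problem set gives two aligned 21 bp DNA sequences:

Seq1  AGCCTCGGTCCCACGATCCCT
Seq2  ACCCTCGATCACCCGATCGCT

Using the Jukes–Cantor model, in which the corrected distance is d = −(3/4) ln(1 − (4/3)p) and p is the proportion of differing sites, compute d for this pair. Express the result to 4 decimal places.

Differing sites — 2:G/C; 8:G/A; 11:C/A; 13:A/C; 19:C/G.
p = 5/21 = 0.238095.
d = −0.75 · ln(1 − (4/3)·0.238095) = −0.75 · ln(0.682540) = −0.75 · (-0.381934) = 0.2865.

0.2865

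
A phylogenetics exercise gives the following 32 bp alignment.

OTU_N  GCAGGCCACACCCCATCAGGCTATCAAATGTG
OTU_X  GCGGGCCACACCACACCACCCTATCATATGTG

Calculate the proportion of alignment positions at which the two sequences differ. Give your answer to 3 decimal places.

0.188

Mismatches occur at site 3 (A→G), site 13 (C→A), site 16 (T→C), site 19 (G→C), site 20 (G→C), site 27 (A→T).
There are 6 differences over 32 sites, so p = 6/32 = 0.188.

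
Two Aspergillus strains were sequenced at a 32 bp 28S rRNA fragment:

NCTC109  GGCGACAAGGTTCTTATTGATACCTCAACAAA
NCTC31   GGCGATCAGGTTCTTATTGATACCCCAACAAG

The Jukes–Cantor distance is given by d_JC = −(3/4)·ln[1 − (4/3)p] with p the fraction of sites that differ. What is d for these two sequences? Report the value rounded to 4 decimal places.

0.1367

Differing sites — 6:C/T; 7:A/C; 25:T/C; 32:A/G.
p = 4/32 = 0.125000.
d = −0.75 · ln(1 − (4/3)·0.125000) = −0.75 · ln(0.833333) = −0.75 · (-0.182322) = 0.1367.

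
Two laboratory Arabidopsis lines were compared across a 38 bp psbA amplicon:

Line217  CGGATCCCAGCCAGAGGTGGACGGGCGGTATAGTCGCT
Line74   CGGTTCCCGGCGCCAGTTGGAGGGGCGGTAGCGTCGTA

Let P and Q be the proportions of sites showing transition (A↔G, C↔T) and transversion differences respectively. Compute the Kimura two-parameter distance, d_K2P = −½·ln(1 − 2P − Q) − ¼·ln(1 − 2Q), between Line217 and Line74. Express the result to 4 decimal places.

Mismatches occur at site 4 (A↔T, transversion), site 9 (A↔G, transition), site 12 (C↔G, transversion), site 13 (A↔C, transversion), site 14 (G↔C, transversion), site 17 (G↔T, transversion), site 22 (C↔G, transversion), site 31 (T↔G, transversion), site 32 (A↔C, transversion), site 37 (C↔T, transition), site 38 (T↔A, transversion).
Of the 11 differences, 2 transitions and 9 transversions over 38 sites: P = 2/38 = 0.052632, Q = 9/38 = 0.236842.
d = −0.5·ln(0.657894) − 0.25·ln(0.526316) = −0.5·(-0.418711) − 0.25·(-0.641853) = 0.3698.

0.3698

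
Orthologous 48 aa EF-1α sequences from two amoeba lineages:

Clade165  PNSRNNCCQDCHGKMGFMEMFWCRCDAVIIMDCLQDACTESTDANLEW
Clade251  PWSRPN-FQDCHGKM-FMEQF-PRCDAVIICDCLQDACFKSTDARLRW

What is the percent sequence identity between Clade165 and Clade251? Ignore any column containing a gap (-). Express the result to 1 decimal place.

Excluding the 3 gap columns leaves 45 comparable sites.
The sequences differ at positions 2 (N/W), 5 (N/P), 8 (C/F), 20 (M/Q), 23 (C/P), 31 (M/C), 39 (T/F), 40 (E/K), 45 (N/R), 47 (E/R).
35 of the 45 comparable sites match, so the percent identity is 35/45 × 100 = 77.8%.

77.8%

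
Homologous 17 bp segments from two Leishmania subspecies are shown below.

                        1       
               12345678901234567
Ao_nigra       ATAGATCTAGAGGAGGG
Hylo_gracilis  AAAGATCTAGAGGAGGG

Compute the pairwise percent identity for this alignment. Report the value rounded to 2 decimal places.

A single mismatch occurs at site 2 (T↔A).
16 of the 17 sites match, so the percent identity is 16/17 × 100 = 94.12%.

94.12%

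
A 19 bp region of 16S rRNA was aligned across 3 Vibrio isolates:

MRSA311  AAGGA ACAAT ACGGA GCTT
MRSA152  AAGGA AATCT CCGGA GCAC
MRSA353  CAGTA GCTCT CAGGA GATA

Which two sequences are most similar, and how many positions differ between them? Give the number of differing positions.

6

Pairwise Hamming distances:
  MRSA311 vs MRSA152: 6
  MRSA311 vs MRSA353: 9
  MRSA152 vs MRSA353: 8
The smallest is 6, between MRSA311 and MRSA152.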